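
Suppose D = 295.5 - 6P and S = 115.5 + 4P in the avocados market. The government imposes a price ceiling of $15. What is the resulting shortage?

Shortage = 30

Equilibrium price would be P* = 18, so the ceiling at 15 binds.
At P = 15: D = 295.5 − 6(15) = 205.5, S = 115.5 + 4(15) = 175.5.
Shortage = 205.5 − 175.5 = 30.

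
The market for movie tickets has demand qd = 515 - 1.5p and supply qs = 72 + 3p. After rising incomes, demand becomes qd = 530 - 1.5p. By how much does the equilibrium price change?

Original equilibrium: p* = 886/9, q* = 1102/3.
New equilibrium: 530 - 1.5p = 72 + 3p, so 458 = 4.5p and p' = 916/9; q' = 530 − 1.5(916/9) = 1132/3.
Change in price: 916/9 − 886/9 = 10/3.

Δp = 10/3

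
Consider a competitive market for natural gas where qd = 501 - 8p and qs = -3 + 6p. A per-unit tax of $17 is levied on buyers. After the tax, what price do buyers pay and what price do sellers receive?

Pre-tax equilibrium: p* = 36, q* = 213.
Tax on buyers shifts demand to qd = 501 − 8(p + 17) = 365 - 8p.
365 - 8p = -3 + 6p gives seller price ps = 184/7; buyers pay pb = 184/7 + 17 = 303/7.
New quantity: q = 501 − 8(303/7) = 1083/7.

Buyers pay 303/7, sellers receive 184/7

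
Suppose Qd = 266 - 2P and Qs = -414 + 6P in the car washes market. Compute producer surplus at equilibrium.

Equilibrium: 266 - 2P = -414 + 6P gives P* = 85, Q* = 96.
Supply starts at P = 69 (where Qs = 0).
PS = ½(85 − 69)(96) = 768.

Producer surplus = 768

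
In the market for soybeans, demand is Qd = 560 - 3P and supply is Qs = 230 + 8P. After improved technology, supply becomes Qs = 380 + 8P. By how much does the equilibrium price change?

ΔP = -150/11

Original equilibrium: P* = 30, Q* = 470.
New equilibrium: 560 - 3P = 380 + 8P, so 180 = 11P and P' = 180/11; Q' = 560 − 3(180/11) = 5620/11.
Change in price: 180/11 − 30 = -150/11.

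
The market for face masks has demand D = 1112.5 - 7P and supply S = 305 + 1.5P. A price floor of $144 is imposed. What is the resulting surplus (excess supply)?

Equilibrium price would be P* = 95, so the floor at 144 binds.
At P = 144: D = 104.5, S = 521.
Surplus = 521 − 104.5 = 416.5.

Surplus = 416.5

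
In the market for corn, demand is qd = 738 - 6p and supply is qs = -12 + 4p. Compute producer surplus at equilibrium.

Equilibrium: 738 - 6p = -12 + 4p gives p* = 75, q* = 288.
Supply starts at p = 3 (where qs = 0).
PS = ½(75 − 3)(288) = 10368.

Producer surplus = 10368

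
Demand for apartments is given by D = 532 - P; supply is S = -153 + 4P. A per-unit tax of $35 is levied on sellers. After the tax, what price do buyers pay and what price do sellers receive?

Pre-tax equilibrium: P* = 137, Q* = 395.
Tax on sellers shifts supply to S = -153 + 4(P − 35) = -293 + 4P.
532 - P = -293 + 4P gives buyer price Pb = 165; sellers receive Ps = 165 − 35 = 130.
New quantity: Q = 532 − 1(165) = 367.

Buyers pay $165, sellers receive $130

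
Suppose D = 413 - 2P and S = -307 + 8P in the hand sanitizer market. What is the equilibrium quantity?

Q* = 269

Set D = S: 413 - 2P = -307 + 8P.
720 = 10P, so P* = 72.
Q* = 413 − 2(72) = 269.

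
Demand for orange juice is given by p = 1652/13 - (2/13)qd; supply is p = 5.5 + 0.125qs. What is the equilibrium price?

p* = 60

Set the two price expressions equal: 1652/13 - (2/13)q = 5.5 + 0.125q.
3161/26 = (29/104)q, so q* = 436.
p* = 1652/13 − (2/13)(436) = 60.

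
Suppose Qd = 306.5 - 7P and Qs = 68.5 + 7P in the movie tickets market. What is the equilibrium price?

P* = 17

Set Qd = Qs: 306.5 - 7P = 68.5 + 7P.
238 = 14P, so P* = 17.
Q* = 306.5 − 7(17) = 187.5.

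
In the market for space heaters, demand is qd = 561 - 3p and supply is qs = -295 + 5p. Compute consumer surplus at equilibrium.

Consumer surplus = 9600

Equilibrium: 561 - 3p = -295 + 5p gives p* = 107, q* = 240.
Demand choke price (qd = 0): p = 187.
CS = ½(187 − 107)(240) = 9600.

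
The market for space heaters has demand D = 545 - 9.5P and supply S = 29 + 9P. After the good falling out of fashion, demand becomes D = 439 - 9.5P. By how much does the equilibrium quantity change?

Original equilibrium: P* = 1032/37, Q* = 10361/37.
New equilibrium: 439 - 9.5P = 29 + 9P, so 410 = 18.5P and P' = 820/37; Q' = 439 − 9.5(820/37) = 8453/37.
Change in quantity: 8453/37 − 10361/37 = -1908/37.

ΔQ = -1908/37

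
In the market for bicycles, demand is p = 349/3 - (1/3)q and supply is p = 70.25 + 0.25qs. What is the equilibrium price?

p* = 90

Set the two price expressions equal: 349/3 - (1/3)q = 70.25 + 0.25q.
553/12 = (7/12)q, so q* = 79.
p* = 349/3 − (1/3)(79) = 90.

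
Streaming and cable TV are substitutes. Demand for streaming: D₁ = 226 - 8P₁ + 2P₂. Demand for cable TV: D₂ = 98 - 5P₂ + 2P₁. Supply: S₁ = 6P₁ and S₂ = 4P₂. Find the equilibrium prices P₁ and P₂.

Market 1: 226 - 8P₁ + 2P₂ = 6P₁ → 14P₁ - 2P₂ = 226.
Market 2: 9P₂ - 2P₁ = 98.
Eliminating P₂: 9×(1) + 2×(2) gives 122P₁ = 2230, so P₁ = 1115/61.
Back-substitute into (2): P₂ = (98 + 2×1115/61) / 9 = 912/61.

P₁ = 1115/61, P₂ = 912/61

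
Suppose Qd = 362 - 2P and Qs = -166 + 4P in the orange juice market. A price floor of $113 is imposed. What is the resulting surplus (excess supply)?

Surplus = 150

Equilibrium price would be P* = 88, so the floor at 113 binds.
At P = 113: Qd = 136, Qs = 286.
Surplus = 286 − 136 = 150.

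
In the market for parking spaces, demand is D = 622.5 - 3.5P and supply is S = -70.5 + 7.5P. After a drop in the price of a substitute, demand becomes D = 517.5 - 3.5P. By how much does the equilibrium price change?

Original equilibrium: P* = 63, Q* = 402.
New equilibrium: 517.5 - 3.5P = -70.5 + 7.5P, so 588 = 11P and P' = 588/11; Q' = 517.5 − 3.5(588/11) = 7269/22.
Change in price: 588/11 − 63 = -105/11.

ΔP = -105/11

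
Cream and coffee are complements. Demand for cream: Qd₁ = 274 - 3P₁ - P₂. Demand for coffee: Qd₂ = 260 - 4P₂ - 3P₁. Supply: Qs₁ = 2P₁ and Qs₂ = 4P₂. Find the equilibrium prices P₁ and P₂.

P₁ = 1932/37, P₂ = 478/37

Market 1: 274 - 3P₁ - P₂ = 2P₁ → 5P₁ + P₂ = 274.
Market 2: 8P₂ + 3P₁ = 260.
Eliminating P₂: 8×(1) − 1×(2) gives 37P₁ = 1932, so P₁ = 1932/37.
Back-substitute into (2): P₂ = (260 − 3×1932/37) / 8 = 478/37.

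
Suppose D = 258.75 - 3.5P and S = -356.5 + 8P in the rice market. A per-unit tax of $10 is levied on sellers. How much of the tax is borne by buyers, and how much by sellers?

Pre-tax equilibrium: P* = 53.5, Q* = 71.5.
Tax on sellers shifts supply to S = -356.5 + 8(P − 10) = -436.5 + 8P.
258.75 - 3.5P = -436.5 + 8P gives buyer price Pb = 2781/46; sellers receive Ps = 2781/46 − 10 = 2321/46.
New quantity: Q = 258.75 − 3.5(2781/46) = 2169/46.
Buyer burden = 2781/46 − 53.5 = 160/23; seller burden = 53.5 − 2321/46 = 70/23.

Buyers bear 160/23, sellers bear 70/23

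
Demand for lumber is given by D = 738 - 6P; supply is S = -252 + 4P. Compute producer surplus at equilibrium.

Producer surplus = 2592

Equilibrium: 738 - 6P = -252 + 4P gives P* = 99, Q* = 144.
Supply starts at P = 63 (where S = 0).
PS = ½(99 − 63)(144) = 2592.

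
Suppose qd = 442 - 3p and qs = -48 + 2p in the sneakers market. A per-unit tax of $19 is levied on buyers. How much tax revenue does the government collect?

Pre-tax equilibrium: p* = 98, q* = 148.
Tax on buyers shifts demand to qd = 442 − 3(p + 19) = 385 - 3p.
385 - 3p = -48 + 2p gives seller price ps = 86.6; buyers pay pb = 86.6 + 19 = 105.6.
New quantity: q = 442 − 3(105.6) = 125.2.
Revenue = 19 × 125.2 = 2378.8.

Tax revenue = 2378.8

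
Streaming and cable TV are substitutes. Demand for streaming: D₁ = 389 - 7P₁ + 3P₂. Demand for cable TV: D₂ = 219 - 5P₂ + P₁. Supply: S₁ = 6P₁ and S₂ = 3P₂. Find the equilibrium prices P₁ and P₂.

P₁ = 3769/101, P₂ = 3236/101

Market 1: 389 - 7P₁ + 3P₂ = 6P₁ → 13P₁ - 3P₂ = 389.
Market 2: 8P₂ - P₁ = 219.
Eliminating P₂: 8×(1) + 3×(2) gives 101P₁ = 3769, so P₁ = 3769/101.
Back-substitute into (2): P₂ = (219 + 1×3769/101) / 8 = 3236/101.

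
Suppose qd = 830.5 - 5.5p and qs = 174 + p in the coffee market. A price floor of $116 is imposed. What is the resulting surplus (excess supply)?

Surplus = 97.5

Equilibrium price would be p* = 101, so the floor at 116 binds.
At p = 116: qd = 192.5, qs = 290.
Surplus = 290 − 192.5 = 97.5.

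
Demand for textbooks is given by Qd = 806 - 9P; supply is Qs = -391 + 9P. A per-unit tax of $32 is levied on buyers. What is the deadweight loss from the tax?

Pre-tax equilibrium: P* = 66.5, Q* = 207.5.
Tax on buyers shifts demand to Qd = 806 − 9(P + 32) = 518 - 9P.
518 - 9P = -391 + 9P gives seller price Ps = 50.5; buyers pay Pb = 50.5 + 32 = 82.5.
New quantity: Q = 806 − 9(82.5) = 63.5.
DWL = ½ × 32 × (207.5 − 63.5) = 2304.

Deadweight loss = 2304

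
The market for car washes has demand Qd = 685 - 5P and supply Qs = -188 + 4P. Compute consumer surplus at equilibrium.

Consumer surplus = 4000

Equilibrium: 685 - 5P = -188 + 4P gives P* = 97, Q* = 200.
Demand choke price (Qd = 0): P = 137.
CS = ½(137 − 97)(200) = 4000.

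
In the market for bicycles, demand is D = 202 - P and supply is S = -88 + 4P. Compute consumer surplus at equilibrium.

Equilibrium: 202 - P = -88 + 4P gives P* = 58, Q* = 144.
Demand choke price (D = 0): P = 202.
CS = ½(202 − 58)(144) = 10368.

Consumer surplus = 10368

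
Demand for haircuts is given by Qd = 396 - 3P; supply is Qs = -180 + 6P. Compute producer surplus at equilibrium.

Equilibrium: 396 - 3P = -180 + 6P gives P* = 64, Q* = 204.
Supply starts at P = 30 (where Qs = 0).
PS = ½(64 − 30)(204) = 3468.

Producer surplus = 3468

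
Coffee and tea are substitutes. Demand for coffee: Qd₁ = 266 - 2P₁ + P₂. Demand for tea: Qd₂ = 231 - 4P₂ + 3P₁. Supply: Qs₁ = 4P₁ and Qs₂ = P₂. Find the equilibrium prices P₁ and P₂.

Market 1: 266 - 2P₁ + P₂ = 4P₁ → 6P₁ - P₂ = 266.
Market 2: 5P₂ - 3P₁ = 231.
Eliminating P₂: 5×(1) + 1×(2) gives 27P₁ = 1561, so P₁ = 1561/27.
Back-substitute into (2): P₂ = (231 + 3×1561/27) / 5 = 728/9.

P₁ = 1561/27, P₂ = 728/9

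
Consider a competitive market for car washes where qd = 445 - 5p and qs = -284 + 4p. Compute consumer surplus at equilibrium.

Equilibrium: 445 - 5p = -284 + 4p gives p* = 81, q* = 40.
Demand choke price (qd = 0): p = 89.
CS = ½(89 − 81)(40) = 160.

Consumer surplus = 160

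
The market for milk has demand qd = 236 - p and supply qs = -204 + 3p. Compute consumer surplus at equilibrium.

Consumer surplus = 7938

Equilibrium: 236 - p = -204 + 3p gives p* = 110, q* = 126.
Demand choke price (qd = 0): p = 236.
CS = ½(236 − 110)(126) = 7938.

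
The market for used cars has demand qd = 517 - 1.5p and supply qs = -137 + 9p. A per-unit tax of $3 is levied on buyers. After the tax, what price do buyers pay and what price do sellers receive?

Pre-tax equilibrium: p* = 436/7, q* = 2965/7.
Tax on buyers shifts demand to qd = 517 − 1.5(p + 3) = 512.5 - 1.5p.
512.5 - 1.5p = -137 + 9p gives seller price ps = 433/7; buyers pay pb = 433/7 + 3 = 454/7.
New quantity: q = 517 − 1.5(454/7) = 2938/7.

Buyers pay 454/7, sellers receive 433/7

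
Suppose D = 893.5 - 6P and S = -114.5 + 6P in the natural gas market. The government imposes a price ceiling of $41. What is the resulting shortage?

Shortage = 516

Equilibrium price would be P* = 84, so the ceiling at 41 binds.
At P = 41: D = 893.5 − 6(41) = 647.5, S = -114.5 + 6(41) = 131.5.
Shortage = 647.5 − 131.5 = 516.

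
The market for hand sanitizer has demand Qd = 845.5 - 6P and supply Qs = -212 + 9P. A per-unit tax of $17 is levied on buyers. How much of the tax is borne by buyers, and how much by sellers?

Buyers bear $10.2, sellers bear $6.8

Pre-tax equilibrium: P* = 70.5, Q* = 422.5.
Tax on buyers shifts demand to Qd = 845.5 − 6(P + 17) = 743.5 - 6P.
743.5 - 6P = -212 + 9P gives seller price Ps = 63.7; buyers pay Pb = 63.7 + 17 = 80.7.
New quantity: Q = 845.5 − 6(80.7) = 361.3.
Buyer burden = 80.7 − 70.5 = 10.2; seller burden = 70.5 − 63.7 = 6.8.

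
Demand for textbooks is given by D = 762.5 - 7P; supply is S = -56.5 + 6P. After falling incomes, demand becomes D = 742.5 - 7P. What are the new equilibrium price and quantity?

P' = 799/13, Q' = 8119/26

Original equilibrium: P* = 63, Q* = 321.5.
New equilibrium: 742.5 - 7P = -56.5 + 6P, so 799 = 13P and P' = 799/13; Q' = 742.5 − 7(799/13) = 8119/26.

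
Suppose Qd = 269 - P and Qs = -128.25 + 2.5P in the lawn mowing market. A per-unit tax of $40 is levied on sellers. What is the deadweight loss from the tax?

Pre-tax equilibrium: P* = 113.5, Q* = 155.5.
Tax on sellers shifts supply to Qs = -128.25 + 2.5(P − 40) = -228.25 + 2.5P.
269 - P = -228.25 + 2.5P gives buyer price Pb = 1989/14; sellers receive Ps = 1989/14 − 40 = 1429/14.
New quantity: Q = 269 − 1(1989/14) = 1777/14.
DWL = ½ × 40 × (155.5 − 1777/14) = 4000/7.

Deadweight loss = 4000/7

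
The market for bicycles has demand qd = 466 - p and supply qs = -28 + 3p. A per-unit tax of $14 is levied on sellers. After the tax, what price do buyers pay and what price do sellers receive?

Pre-tax equilibrium: p* = 123.5, q* = 342.5.
Tax on sellers shifts supply to qs = -28 + 3(p − 14) = -70 + 3p.
466 - p = -70 + 3p gives buyer price pb = 134; sellers receive ps = 134 − 14 = 120.
New quantity: q = 466 − 1(134) = 332.

Buyers pay $134, sellers receive $120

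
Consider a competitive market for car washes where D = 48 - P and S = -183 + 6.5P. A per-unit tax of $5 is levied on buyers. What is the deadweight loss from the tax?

Deadweight loss = 65/6

Pre-tax equilibrium: P* = 30.8, Q* = 17.2.
Tax on buyers shifts demand to D = 48 − 1(P + 5) = 43 - P.
43 - P = -183 + 6.5P gives seller price Ps = 452/15; buyers pay Pb = 452/15 + 5 = 527/15.
New quantity: Q = 48 − 1(527/15) = 193/15.
DWL = ½ × 5 × (17.2 − 193/15) = 65/6.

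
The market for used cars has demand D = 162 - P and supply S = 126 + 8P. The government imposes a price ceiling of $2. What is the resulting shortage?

Shortage = 18

Equilibrium price would be P* = 4, so the ceiling at 2 binds.
At P = 2: D = 162 − 1(2) = 160, S = 126 + 8(2) = 142.
Shortage = 160 − 142 = 18.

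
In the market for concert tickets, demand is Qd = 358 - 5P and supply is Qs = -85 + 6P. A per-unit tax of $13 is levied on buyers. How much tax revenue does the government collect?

Tax revenue = 17329/11

Pre-tax equilibrium: P* = 443/11, Q* = 1723/11.
Tax on buyers shifts demand to Qd = 358 − 5(P + 13) = 293 - 5P.
293 - 5P = -85 + 6P gives seller price Ps = 378/11; buyers pay Pb = 378/11 + 13 = 521/11.
New quantity: Q = 358 − 5(521/11) = 1333/11.
Revenue = 13 × 1333/11 = 17329/11.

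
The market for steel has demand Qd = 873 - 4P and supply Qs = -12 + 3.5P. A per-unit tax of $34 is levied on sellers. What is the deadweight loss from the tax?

Deadweight loss = 16184/15

Pre-tax equilibrium: P* = 118, Q* = 401.
Tax on sellers shifts supply to Qs = -12 + 3.5(P − 34) = -131 + 3.5P.
873 - 4P = -131 + 3.5P gives buyer price Pb = 2008/15; sellers receive Ps = 2008/15 − 34 = 1498/15.
New quantity: Q = 873 − 4(2008/15) = 5063/15.
DWL = ½ × 34 × (401 − 5063/15) = 16184/15.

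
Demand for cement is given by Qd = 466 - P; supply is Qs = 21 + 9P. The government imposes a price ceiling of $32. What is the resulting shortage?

Shortage = 125

Equilibrium price would be P* = 44.5, so the ceiling at 32 binds.
At P = 32: Qd = 466 − 1(32) = 434, Qs = 21 + 9(32) = 309.
Shortage = 434 − 309 = 125.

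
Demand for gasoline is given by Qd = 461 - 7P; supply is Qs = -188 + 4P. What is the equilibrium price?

Set Qd = Qs: 461 - 7P = -188 + 4P.
649 = 11P, so P* = 59.
Q* = 461 − 7(59) = 48.

P* = 59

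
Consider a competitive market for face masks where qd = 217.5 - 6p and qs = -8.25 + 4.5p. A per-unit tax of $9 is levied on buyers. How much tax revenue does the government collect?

Tax revenue = 8235/14

Pre-tax equilibrium: p* = 21.5, q* = 88.5.
Tax on buyers shifts demand to qd = 217.5 − 6(p + 9) = 163.5 - 6p.
163.5 - 6p = -8.25 + 4.5p gives seller price ps = 229/14; buyers pay pb = 229/14 + 9 = 355/14.
New quantity: q = 217.5 − 6(355/14) = 915/14.
Revenue = 9 × 915/14 = 8235/14.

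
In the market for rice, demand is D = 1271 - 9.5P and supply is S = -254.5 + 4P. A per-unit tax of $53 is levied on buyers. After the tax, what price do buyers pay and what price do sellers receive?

Buyers pay 3475/27, sellers receive 2044/27

Pre-tax equilibrium: P* = 113, Q* = 197.5.
Tax on buyers shifts demand to D = 1271 − 9.5(P + 53) = 767.5 - 9.5P.
767.5 - 9.5P = -254.5 + 4P gives seller price Ps = 2044/27; buyers pay Pb = 2044/27 + 53 = 3475/27.
New quantity: Q = 1271 − 9.5(3475/27) = 2609/54.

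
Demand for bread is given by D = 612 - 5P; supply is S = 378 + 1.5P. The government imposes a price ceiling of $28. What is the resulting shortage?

Shortage = 52

Equilibrium price would be P* = 36, so the ceiling at 28 binds.
At P = 28: D = 612 − 5(28) = 472, S = 378 + 1.5(28) = 420.
Shortage = 472 − 420 = 52.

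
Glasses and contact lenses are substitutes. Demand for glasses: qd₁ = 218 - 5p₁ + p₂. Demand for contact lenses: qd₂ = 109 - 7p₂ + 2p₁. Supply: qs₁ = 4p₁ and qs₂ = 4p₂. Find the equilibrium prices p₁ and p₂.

p₁ = 2507/97, p₂ = 1417/97

Market 1: 218 - 5p₁ + p₂ = 4p₁ → 9p₁ - p₂ = 218.
Market 2: 11p₂ - 2p₁ = 109.
Eliminating p₂: 11×(1) + 1×(2) gives 97p₁ = 2507, so p₁ = 2507/97.
Back-substitute into (2): p₂ = (109 + 2×2507/97) / 11 = 1417/97.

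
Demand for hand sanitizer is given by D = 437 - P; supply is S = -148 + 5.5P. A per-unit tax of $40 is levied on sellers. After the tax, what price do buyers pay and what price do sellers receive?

Buyers pay 1610/13, sellers receive 1090/13

Pre-tax equilibrium: P* = 90, Q* = 347.
Tax on sellers shifts supply to S = -148 + 5.5(P − 40) = -368 + 5.5P.
437 - P = -368 + 5.5P gives buyer price Pb = 1610/13; sellers receive Ps = 1610/13 − 40 = 1090/13.
New quantity: Q = 437 − 1(1610/13) = 4071/13.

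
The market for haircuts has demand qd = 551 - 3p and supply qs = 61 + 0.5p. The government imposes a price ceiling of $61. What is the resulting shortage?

Shortage = 276.5

Equilibrium price would be p* = 140, so the ceiling at 61 binds.
At p = 61: qd = 551 − 3(61) = 368, qs = 61 + 0.5(61) = 91.5.
Shortage = 368 − 91.5 = 276.5.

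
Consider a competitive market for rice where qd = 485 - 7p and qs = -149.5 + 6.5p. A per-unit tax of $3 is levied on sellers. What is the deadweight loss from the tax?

Pre-tax equilibrium: p* = 47, q* = 156.
Tax on sellers shifts supply to qs = -149.5 + 6.5(p − 3) = -169 + 6.5p.
485 - 7p = -169 + 6.5p gives buyer price pb = 436/9; sellers receive ps = 436/9 − 3 = 409/9.
New quantity: q = 485 − 7(436/9) = 1313/9.
DWL = ½ × 3 × (156 − 1313/9) = 91/6.

Deadweight loss = 91/6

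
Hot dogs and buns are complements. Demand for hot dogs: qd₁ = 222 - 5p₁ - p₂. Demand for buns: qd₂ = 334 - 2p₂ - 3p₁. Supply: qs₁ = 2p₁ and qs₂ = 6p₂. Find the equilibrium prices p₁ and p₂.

Market 1: 222 - 5p₁ - p₂ = 2p₁ → 7p₁ + p₂ = 222.
Market 2: 8p₂ + 3p₁ = 334.
Eliminating p₂: 8×(1) − 1×(2) gives 53p₁ = 1442, so p₁ = 1442/53.
Back-substitute into (2): p₂ = (334 − 3×1442/53) / 8 = 1672/53.

p₁ = 1442/53, p₂ = 1672/53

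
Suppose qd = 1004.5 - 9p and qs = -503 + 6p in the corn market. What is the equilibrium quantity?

q* = 100

Set qd = qs: 1004.5 - 9p = -503 + 6p.
1507.5 = 15p, so p* = 100.5.
q* = 1004.5 − 9(100.5) = 100.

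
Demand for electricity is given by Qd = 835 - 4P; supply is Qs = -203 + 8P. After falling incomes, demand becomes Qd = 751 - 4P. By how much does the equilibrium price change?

Original equilibrium: P* = 86.5, Q* = 489.
New equilibrium: 751 - 4P = -203 + 8P, so 954 = 12P and P' = 79.5; Q' = 751 − 4(79.5) = 433.
Change in price: 79.5 − 86.5 = -7.

ΔP = -7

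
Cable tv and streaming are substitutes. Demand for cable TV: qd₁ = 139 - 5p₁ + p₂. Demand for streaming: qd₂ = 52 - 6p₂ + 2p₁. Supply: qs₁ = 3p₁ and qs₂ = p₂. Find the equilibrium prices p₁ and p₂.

p₁ = 1025/54, p₂ = 347/27

Market 1: 139 - 5p₁ + p₂ = 3p₁ → 8p₁ - p₂ = 139.
Market 2: 7p₂ - 2p₁ = 52.
Eliminating p₂: 7×(1) + 1×(2) gives 54p₁ = 1025, so p₁ = 1025/54.
Back-substitute into (2): p₂ = (52 + 2×1025/54) / 7 = 347/27.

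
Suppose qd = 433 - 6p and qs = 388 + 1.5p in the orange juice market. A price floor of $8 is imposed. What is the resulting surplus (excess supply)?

Equilibrium price would be p* = 6, so the floor at 8 binds.
At p = 8: qd = 385, qs = 400.
Surplus = 400 − 385 = 15.

Surplus = 15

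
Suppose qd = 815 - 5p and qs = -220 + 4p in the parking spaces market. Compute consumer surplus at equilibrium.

Equilibrium: 815 - 5p = -220 + 4p gives p* = 115, q* = 240.
Demand choke price (qd = 0): p = 163.
CS = ½(163 − 115)(240) = 5760.

Consumer surplus = 5760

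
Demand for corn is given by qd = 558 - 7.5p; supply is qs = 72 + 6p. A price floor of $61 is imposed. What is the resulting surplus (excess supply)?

Surplus = 337.5

Equilibrium price would be p* = 36, so the floor at 61 binds.
At p = 61: qd = 100.5, qs = 438.
Surplus = 438 − 100.5 = 337.5.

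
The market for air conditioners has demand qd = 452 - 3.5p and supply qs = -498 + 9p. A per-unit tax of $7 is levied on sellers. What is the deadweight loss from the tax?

Pre-tax equilibrium: p* = 76, q* = 186.
Tax on sellers shifts supply to qs = -498 + 9(p − 7) = -561 + 9p.
452 - 3.5p = -561 + 9p gives buyer price pb = 81.04; sellers receive ps = 81.04 − 7 = 74.04.
New quantity: q = 452 − 3.5(81.04) = 168.36.
DWL = ½ × 7 × (186 − 168.36) = 61.74.

Deadweight loss = 61.74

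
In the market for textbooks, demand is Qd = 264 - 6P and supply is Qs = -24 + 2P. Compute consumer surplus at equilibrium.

Consumer surplus = 192

Equilibrium: 264 - 6P = -24 + 2P gives P* = 36, Q* = 48.
Demand choke price (Qd = 0): P = 44.
CS = ½(44 − 36)(48) = 192.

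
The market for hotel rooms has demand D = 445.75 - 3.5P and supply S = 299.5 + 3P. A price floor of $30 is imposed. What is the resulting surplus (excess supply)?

Equilibrium price would be P* = 22.5, so the floor at 30 binds.
At P = 30: D = 340.75, S = 389.5.
Surplus = 389.5 − 340.75 = 48.75.

Surplus = 48.75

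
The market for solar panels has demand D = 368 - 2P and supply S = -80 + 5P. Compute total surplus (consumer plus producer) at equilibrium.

Total surplus = 20160

Equilibrium: 368 - 2P = -80 + 5P gives P* = 64, Q* = 240.
Demand choke price: P = 184; supply starts at P = 16.
CS = ½(184 − 64)(240) = 14400; PS = ½(64 − 16)(240) = 5760.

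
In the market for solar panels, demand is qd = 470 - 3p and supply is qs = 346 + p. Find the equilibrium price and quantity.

Set qd = qs: 470 - 3p = 346 + p.
124 = 4p, so p* = 31.
q* = 470 − 3(31) = 377.

p* = 31, q* = 377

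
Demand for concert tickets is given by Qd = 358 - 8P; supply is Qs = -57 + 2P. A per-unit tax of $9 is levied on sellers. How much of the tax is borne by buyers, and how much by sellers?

Pre-tax equilibrium: P* = 41.5, Q* = 26.
Tax on sellers shifts supply to Qs = -57 + 2(P − 9) = -75 + 2P.
358 - 8P = -75 + 2P gives buyer price Pb = 43.3; sellers receive Ps = 43.3 − 9 = 34.3.
New quantity: Q = 358 − 8(43.3) = 11.6.
Buyer burden = 43.3 − 41.5 = 1.8; seller burden = 41.5 − 34.3 = 7.2.

Buyers bear $1.8, sellers bear $7.2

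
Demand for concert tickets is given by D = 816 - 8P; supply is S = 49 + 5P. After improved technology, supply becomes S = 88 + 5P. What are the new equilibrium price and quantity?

P' = 56, Q' = 368

Original equilibrium: P* = 59, Q* = 344.
New equilibrium: 816 - 8P = 88 + 5P, so 728 = 13P and P' = 56; Q' = 816 − 8(56) = 368.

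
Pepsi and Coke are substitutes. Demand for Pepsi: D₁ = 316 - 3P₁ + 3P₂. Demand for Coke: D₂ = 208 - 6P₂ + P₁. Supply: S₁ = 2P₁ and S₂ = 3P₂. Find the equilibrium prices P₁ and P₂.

P₁ = 578/7, P₂ = 226/7

Market 1: 316 - 3P₁ + 3P₂ = 2P₁ → 5P₁ - 3P₂ = 316.
Market 2: 9P₂ - P₁ = 208.
Eliminating P₂: 9×(1) + 3×(2) gives 42P₁ = 3468, so P₁ = 578/7.
Back-substitute into (2): P₂ = (208 + 1×578/7) / 9 = 226/7.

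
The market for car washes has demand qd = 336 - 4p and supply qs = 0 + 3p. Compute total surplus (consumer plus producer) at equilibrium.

Equilibrium: 336 - 4p = 0 + 3p gives p* = 48, q* = 144.
Demand choke price: p = 84; supply starts at p = 0.
CS = ½(84 − 48)(144) = 2592; PS = ½(48 − 0)(144) = 3456.

Total surplus = 6048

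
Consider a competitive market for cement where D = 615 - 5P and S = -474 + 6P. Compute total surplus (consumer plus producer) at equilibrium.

Equilibrium: 615 - 5P = -474 + 6P gives P* = 99, Q* = 120.
Demand choke price: P = 123; supply starts at P = 79.
CS = ½(123 − 99)(120) = 1440; PS = ½(99 − 79)(120) = 1200.

Total surplus = 2640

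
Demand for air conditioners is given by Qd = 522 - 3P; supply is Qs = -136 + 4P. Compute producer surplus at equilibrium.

Producer surplus = 7200

Equilibrium: 522 - 3P = -136 + 4P gives P* = 94, Q* = 240.
Supply starts at P = 34 (where Qs = 0).
PS = ½(94 − 34)(240) = 7200.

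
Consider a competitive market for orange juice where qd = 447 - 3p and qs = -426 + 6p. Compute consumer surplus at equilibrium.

Equilibrium: 447 - 3p = -426 + 6p gives p* = 97, q* = 156.
Demand choke price (qd = 0): p = 149.
CS = ½(149 − 97)(156) = 4056.

Consumer surplus = 4056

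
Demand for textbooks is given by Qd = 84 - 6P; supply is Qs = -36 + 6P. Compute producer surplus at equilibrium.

Producer surplus = 48

Equilibrium: 84 - 6P = -36 + 6P gives P* = 10, Q* = 24.
Supply starts at P = 6 (where Qs = 0).
PS = ½(10 − 6)(24) = 48.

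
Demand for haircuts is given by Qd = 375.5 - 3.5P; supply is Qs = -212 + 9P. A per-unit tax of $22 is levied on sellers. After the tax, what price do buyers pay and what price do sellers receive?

Pre-tax equilibrium: P* = 47, Q* = 211.
Tax on sellers shifts supply to Qs = -212 + 9(P − 22) = -410 + 9P.
375.5 - 3.5P = -410 + 9P gives buyer price Pb = 62.84; sellers receive Ps = 62.84 − 22 = 40.84.
New quantity: Q = 375.5 − 3.5(62.84) = 155.56.

Buyers pay $62.84, sellers receive $40.84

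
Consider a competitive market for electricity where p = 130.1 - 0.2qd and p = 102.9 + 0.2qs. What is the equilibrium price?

Set the two price expressions equal: 130.1 - 0.2q = 102.9 + 0.2q.
27.2 = 0.4q, so q* = 68.
p* = 130.1 − (0.2)(68) = 116.5.

p* = 116.5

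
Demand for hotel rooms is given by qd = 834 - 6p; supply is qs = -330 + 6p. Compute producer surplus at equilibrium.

Producer surplus = 5292

Equilibrium: 834 - 6p = -330 + 6p gives p* = 97, q* = 252.
Supply starts at p = 55 (where qs = 0).
PS = ½(97 − 55)(252) = 5292.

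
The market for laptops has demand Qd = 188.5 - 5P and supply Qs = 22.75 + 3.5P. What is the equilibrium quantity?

Set Qd = Qs: 188.5 - 5P = 22.75 + 3.5P.
165.75 = 8.5P, so P* = 19.5.
Q* = 188.5 − 5(19.5) = 91.

Q* = 91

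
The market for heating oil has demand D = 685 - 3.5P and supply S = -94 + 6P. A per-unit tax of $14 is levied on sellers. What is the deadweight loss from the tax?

Pre-tax equilibrium: P* = 82, Q* = 398.
Tax on sellers shifts supply to S = -94 + 6(P − 14) = -178 + 6P.
685 - 3.5P = -178 + 6P gives buyer price Pb = 1726/19; sellers receive Ps = 1726/19 − 14 = 1460/19.
New quantity: Q = 685 − 3.5(1726/19) = 6974/19.
DWL = ½ × 14 × (398 − 6974/19) = 4116/19.

Deadweight loss = 4116/19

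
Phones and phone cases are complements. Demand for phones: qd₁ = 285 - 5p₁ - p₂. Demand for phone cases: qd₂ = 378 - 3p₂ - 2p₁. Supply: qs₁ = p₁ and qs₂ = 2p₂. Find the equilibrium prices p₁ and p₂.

p₁ = 1047/28, p₂ = 849/14

Market 1: 285 - 5p₁ - p₂ = p₁ → 6p₁ + p₂ = 285.
Market 2: 5p₂ + 2p₁ = 378.
Eliminating p₂: 5×(1) − 1×(2) gives 28p₁ = 1047, so p₁ = 1047/28.
Back-substitute into (2): p₂ = (378 − 2×1047/28) / 5 = 849/14.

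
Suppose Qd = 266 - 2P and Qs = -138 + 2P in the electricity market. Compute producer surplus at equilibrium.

Producer surplus = 1024

Equilibrium: 266 - 2P = -138 + 2P gives P* = 101, Q* = 64.
Supply starts at P = 69 (where Qs = 0).
PS = ½(101 − 69)(64) = 1024.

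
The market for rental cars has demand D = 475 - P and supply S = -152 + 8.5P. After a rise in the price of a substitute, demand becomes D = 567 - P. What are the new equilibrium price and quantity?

P' = 1438/19, Q' = 9335/19

Original equilibrium: P* = 66, Q* = 409.
New equilibrium: 567 - P = -152 + 8.5P, so 719 = 9.5P and P' = 1438/19; Q' = 567 − 1(1438/19) = 9335/19.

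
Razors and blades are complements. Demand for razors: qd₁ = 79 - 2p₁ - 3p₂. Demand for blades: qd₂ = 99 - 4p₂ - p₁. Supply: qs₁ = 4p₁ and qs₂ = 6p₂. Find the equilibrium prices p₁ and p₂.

Market 1: 79 - 2p₁ - 3p₂ = 4p₁ → 6p₁ + 3p₂ = 79.
Market 2: 10p₂ + p₁ = 99.
Eliminating p₂: 10×(1) − 3×(2) gives 57p₁ = 493, so p₁ = 493/57.
Back-substitute into (2): p₂ = (99 − 1×493/57) / 10 = 515/57.

p₁ = 493/57, p₂ = 515/57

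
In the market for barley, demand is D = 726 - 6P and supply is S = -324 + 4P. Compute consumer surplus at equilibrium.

Consumer surplus = 768

Equilibrium: 726 - 6P = -324 + 4P gives P* = 105, Q* = 96.
Demand choke price (D = 0): P = 121.
CS = ½(121 − 105)(96) = 768.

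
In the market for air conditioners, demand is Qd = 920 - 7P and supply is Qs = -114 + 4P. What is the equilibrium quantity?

Q* = 262

Set Qd = Qs: 920 - 7P = -114 + 4P.
1034 = 11P, so P* = 94.
Q* = 920 − 7(94) = 262.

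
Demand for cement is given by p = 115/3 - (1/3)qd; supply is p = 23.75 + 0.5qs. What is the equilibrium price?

Set the two price expressions equal: 115/3 - (1/3)q = 23.75 + 0.5q.
175/12 = (5/6)q, so q* = 17.5.
p* = 115/3 − (1/3)(17.5) = 32.5.

p* = 32.5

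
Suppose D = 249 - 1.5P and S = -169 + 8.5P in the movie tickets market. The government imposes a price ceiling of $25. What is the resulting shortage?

Equilibrium price would be P* = 41.8, so the ceiling at 25 binds.
At P = 25: D = 249 − 1.5(25) = 211.5, S = -169 + 8.5(25) = 43.5.
Shortage = 211.5 − 43.5 = 168.

Shortage = 168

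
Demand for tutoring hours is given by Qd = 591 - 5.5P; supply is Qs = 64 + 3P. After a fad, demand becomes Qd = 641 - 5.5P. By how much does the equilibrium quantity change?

ΔQ = 300/17

Original equilibrium: P* = 62, Q* = 250.
New equilibrium: 641 - 5.5P = 64 + 3P, so 577 = 8.5P and P' = 1154/17; Q' = 641 − 5.5(1154/17) = 4550/17.
Change in quantity: 4550/17 − 250 = 300/17.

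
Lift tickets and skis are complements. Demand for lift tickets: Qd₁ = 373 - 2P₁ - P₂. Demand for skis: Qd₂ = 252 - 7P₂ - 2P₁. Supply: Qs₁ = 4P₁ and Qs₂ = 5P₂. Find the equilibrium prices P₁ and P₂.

P₁ = 2112/35, P₂ = 383/35

Market 1: 373 - 2P₁ - P₂ = 4P₁ → 6P₁ + P₂ = 373.
Market 2: 12P₂ + 2P₁ = 252.
Eliminating P₂: 12×(1) − 1×(2) gives 70P₁ = 4224, so P₁ = 2112/35.
Back-substitute into (2): P₂ = (252 − 2×2112/35) / 12 = 383/35.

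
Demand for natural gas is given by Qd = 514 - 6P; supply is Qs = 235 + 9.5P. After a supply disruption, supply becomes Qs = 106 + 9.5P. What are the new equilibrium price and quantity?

P' = 816/31, Q' = 11038/31

Original equilibrium: P* = 18, Q* = 406.
New equilibrium: 514 - 6P = 106 + 9.5P, so 408 = 15.5P and P' = 816/31; Q' = 514 − 6(816/31) = 11038/31.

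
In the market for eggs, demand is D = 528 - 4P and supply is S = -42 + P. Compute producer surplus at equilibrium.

Equilibrium: 528 - 4P = -42 + P gives P* = 114, Q* = 72.
Supply starts at P = 42 (where S = 0).
PS = ½(114 − 42)(72) = 2592.

Producer surplus = 2592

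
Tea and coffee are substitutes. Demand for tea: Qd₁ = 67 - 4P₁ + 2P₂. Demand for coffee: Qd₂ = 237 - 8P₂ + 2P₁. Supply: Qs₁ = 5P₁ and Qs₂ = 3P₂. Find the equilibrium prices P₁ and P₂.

P₁ = 1211/95, P₂ = 2267/95

Market 1: 67 - 4P₁ + 2P₂ = 5P₁ → 9P₁ - 2P₂ = 67.
Market 2: 11P₂ - 2P₁ = 237.
Eliminating P₂: 11×(1) + 2×(2) gives 95P₁ = 1211, so P₁ = 1211/95.
Back-substitute into (2): P₂ = (237 + 2×1211/95) / 11 = 2267/95.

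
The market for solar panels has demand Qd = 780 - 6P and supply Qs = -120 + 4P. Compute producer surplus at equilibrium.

Equilibrium: 780 - 6P = -120 + 4P gives P* = 90, Q* = 240.
Supply starts at P = 30 (where Qs = 0).
PS = ½(90 − 30)(240) = 7200.

Producer surplus = 7200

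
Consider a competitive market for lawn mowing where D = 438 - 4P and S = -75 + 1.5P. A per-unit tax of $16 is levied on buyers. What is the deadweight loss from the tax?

Pre-tax equilibrium: P* = 1026/11, Q* = 714/11.
Tax on buyers shifts demand to D = 438 − 4(P + 16) = 374 - 4P.
374 - 4P = -75 + 1.5P gives seller price Ps = 898/11; buyers pay Pb = 898/11 + 16 = 1074/11.
New quantity: Q = 438 − 4(1074/11) = 522/11.
DWL = ½ × 16 × (714/11 − 522/11) = 1536/11.

Deadweight loss = 1536/11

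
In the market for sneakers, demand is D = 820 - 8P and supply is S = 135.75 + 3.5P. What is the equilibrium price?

Set D = S: 820 - 8P = 135.75 + 3.5P.
684.25 = 11.5P, so P* = 59.5.
Q* = 820 − 8(59.5) = 344.

P* = 59.5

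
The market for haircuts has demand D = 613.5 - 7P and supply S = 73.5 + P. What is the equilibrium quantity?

Q* = 141

Set D = S: 613.5 - 7P = 73.5 + P.
540 = 8P, so P* = 67.5.
Q* = 613.5 − 7(67.5) = 141.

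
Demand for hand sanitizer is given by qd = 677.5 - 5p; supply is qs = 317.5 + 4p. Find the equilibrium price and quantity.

p* = 40, q* = 477.5

Set qd = qs: 677.5 - 5p = 317.5 + 4p.
360 = 9p, so p* = 40.
q* = 677.5 − 5(40) = 477.5.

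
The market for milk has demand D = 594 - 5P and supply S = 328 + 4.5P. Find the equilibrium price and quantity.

P* = 28, Q* = 454

Set D = S: 594 - 5P = 328 + 4.5P.
266 = 9.5P, so P* = 28.
Q* = 594 − 5(28) = 454.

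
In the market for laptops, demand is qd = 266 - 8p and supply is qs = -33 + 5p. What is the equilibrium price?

Set qd = qs: 266 - 8p = -33 + 5p.
299 = 13p, so p* = 23.
q* = 266 − 8(23) = 82.

p* = 23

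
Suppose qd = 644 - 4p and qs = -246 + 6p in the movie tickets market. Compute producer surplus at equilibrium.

Equilibrium: 644 - 4p = -246 + 6p gives p* = 89, q* = 288.
Supply starts at p = 41 (where qs = 0).
PS = ½(89 − 41)(288) = 6912.

Producer surplus = 6912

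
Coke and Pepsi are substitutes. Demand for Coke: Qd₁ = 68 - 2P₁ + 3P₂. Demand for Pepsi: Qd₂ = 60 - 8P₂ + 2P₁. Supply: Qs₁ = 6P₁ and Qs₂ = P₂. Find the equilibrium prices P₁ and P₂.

P₁ = 12, P₂ = 28/3

Market 1: 68 - 2P₁ + 3P₂ = 6P₁ → 8P₁ - 3P₂ = 68.
Market 2: 9P₂ - 2P₁ = 60.
Eliminating P₂: 9×(1) + 3×(2) gives 66P₁ = 792, so P₁ = 12.
Back-substitute into (2): P₂ = (60 + 2×12) / 9 = 28/3.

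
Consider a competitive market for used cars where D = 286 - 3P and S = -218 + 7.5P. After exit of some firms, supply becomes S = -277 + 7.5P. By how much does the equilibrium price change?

ΔP = 118/21

Original equilibrium: P* = 48, Q* = 142.
New equilibrium: 286 - 3P = -277 + 7.5P, so 563 = 10.5P and P' = 1126/21; Q' = 286 − 3(1126/21) = 876/7.
Change in price: 1126/21 − 48 = 118/21.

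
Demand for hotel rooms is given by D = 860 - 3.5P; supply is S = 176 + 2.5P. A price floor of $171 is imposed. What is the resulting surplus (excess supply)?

Surplus = 342

Equilibrium price would be P* = 114, so the floor at 171 binds.
At P = 171: D = 261.5, S = 603.5.
Surplus = 603.5 − 261.5 = 342.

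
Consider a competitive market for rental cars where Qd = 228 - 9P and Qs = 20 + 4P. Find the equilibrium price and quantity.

P* = 16, Q* = 84

Set Qd = Qs: 228 - 9P = 20 + 4P.
208 = 13P, so P* = 16.
Q* = 228 − 9(16) = 84.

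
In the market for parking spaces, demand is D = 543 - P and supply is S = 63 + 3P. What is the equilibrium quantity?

Q* = 423

Set D = S: 543 - P = 63 + 3P.
480 = 4P, so P* = 120.
Q* = 543 − 1(120) = 423.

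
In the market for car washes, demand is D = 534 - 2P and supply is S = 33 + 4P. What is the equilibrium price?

Set D = S: 534 - 2P = 33 + 4P.
501 = 6P, so P* = 83.5.
Q* = 534 − 2(83.5) = 367.

P* = 83.5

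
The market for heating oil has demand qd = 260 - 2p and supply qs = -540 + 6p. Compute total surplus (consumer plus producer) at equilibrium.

Equilibrium: 260 - 2p = -540 + 6p gives p* = 100, q* = 60.
Demand choke price: p = 130; supply starts at p = 90.
CS = ½(130 − 100)(60) = 900; PS = ½(100 − 90)(60) = 300.

Total surplus = 1200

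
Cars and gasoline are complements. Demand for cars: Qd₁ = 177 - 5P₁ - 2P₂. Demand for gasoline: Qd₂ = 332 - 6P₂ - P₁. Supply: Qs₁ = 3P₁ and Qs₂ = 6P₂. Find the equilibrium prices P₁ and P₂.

Market 1: 177 - 5P₁ - 2P₂ = 3P₁ → 8P₁ + 2P₂ = 177.
Market 2: 12P₂ + P₁ = 332.
Eliminating P₂: 12×(1) − 2×(2) gives 94P₁ = 1460, so P₁ = 730/47.
Back-substitute into (2): P₂ = (332 − 1×730/47) / 12 = 2479/94.

P₁ = 730/47, P₂ = 2479/94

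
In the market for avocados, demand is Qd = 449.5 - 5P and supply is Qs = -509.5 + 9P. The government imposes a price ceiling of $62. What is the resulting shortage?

Shortage = 91

Equilibrium price would be P* = 68.5, so the ceiling at 62 binds.
At P = 62: Qd = 449.5 − 5(62) = 139.5, Qs = -509.5 + 9(62) = 48.5.
Shortage = 139.5 − 48.5 = 91.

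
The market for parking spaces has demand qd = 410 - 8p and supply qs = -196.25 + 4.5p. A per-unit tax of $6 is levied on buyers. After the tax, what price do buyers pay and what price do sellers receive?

Pre-tax equilibrium: p* = 48.5, q* = 22.
Tax on buyers shifts demand to qd = 410 − 8(p + 6) = 362 - 8p.
362 - 8p = -196.25 + 4.5p gives seller price ps = 44.66; buyers pay pb = 44.66 + 6 = 50.66.
New quantity: q = 410 − 8(50.66) = 4.72.

Buyers pay $50.66, sellers receive $44.66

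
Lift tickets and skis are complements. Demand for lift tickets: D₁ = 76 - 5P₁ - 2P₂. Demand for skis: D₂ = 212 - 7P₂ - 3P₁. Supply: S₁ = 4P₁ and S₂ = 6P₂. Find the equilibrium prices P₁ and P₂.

P₁ = 188/37, P₂ = 560/37

Market 1: 76 - 5P₁ - 2P₂ = 4P₁ → 9P₁ + 2P₂ = 76.
Market 2: 13P₂ + 3P₁ = 212.
Eliminating P₂: 13×(1) − 2×(2) gives 111P₁ = 564, so P₁ = 188/37.
Back-substitute into (2): P₂ = (212 − 3×188/37) / 13 = 560/37.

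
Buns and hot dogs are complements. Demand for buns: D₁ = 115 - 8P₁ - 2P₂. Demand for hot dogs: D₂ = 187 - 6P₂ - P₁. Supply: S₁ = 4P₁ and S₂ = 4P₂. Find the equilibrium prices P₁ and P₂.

Market 1: 115 - 8P₁ - 2P₂ = 4P₁ → 12P₁ + 2P₂ = 115.
Market 2: 10P₂ + P₁ = 187.
Eliminating P₂: 10×(1) − 2×(2) gives 118P₁ = 776, so P₁ = 388/59.
Back-substitute into (2): P₂ = (187 − 1×388/59) / 10 = 2129/118.

P₁ = 388/59, P₂ = 2129/118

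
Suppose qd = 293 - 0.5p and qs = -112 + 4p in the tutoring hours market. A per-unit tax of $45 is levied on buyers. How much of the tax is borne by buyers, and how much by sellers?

Buyers bear $40, sellers bear $5

Pre-tax equilibrium: p* = 90, q* = 248.
Tax on buyers shifts demand to qd = 293 − 0.5(p + 45) = 270.5 - 0.5p.
270.5 - 0.5p = -112 + 4p gives seller price ps = 85; buyers pay pb = 85 + 45 = 130.
New quantity: q = 293 − 0.5(130) = 228.
Buyer burden = 130 − 90 = 40; seller burden = 90 − 85 = 5.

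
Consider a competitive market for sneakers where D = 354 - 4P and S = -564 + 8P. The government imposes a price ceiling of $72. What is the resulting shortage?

Shortage = 54

Equilibrium price would be P* = 76.5, so the ceiling at 72 binds.
At P = 72: D = 354 − 4(72) = 66, S = -564 + 8(72) = 12.
Shortage = 66 − 12 = 54.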